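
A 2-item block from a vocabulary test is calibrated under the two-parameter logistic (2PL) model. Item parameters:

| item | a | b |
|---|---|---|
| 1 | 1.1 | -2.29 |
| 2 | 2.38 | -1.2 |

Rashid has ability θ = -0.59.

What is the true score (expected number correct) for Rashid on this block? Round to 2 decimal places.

P(θ) = 1 / (1 + exp(−a(θ − b)))
P_1 = 1/(1+e^{-1.8700}) = 0.8665
P_2 = 1/(1+e^{-1.4518}) = 0.8103
E[score] = 0.8665 + 0.8103 = 1.6767

1.68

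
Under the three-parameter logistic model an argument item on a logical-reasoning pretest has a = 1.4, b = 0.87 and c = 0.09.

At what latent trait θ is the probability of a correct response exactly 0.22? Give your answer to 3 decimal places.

P(θ) = c + (1 − c) · 1 / (1 + exp(−a(θ − b)))
Remove guessing floor: (0.22 − 0.09)/(1 − 0.09) = 0.1429
logit = ln(0.1429/0.8571) = -1.7918
θ = b + logit/(a) = 0.87 + (-1.7918)/1.4000 = -0.4098

-0.410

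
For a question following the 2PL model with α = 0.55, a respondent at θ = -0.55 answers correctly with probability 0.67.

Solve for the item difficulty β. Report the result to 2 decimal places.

P(θ) = 1 / (1 + exp(−α(θ − β)))
logit(0.67) = ln(0.67/0.33) = 0.7082
β = θ − logit/(α) = -0.55 − 0.7082/0.5500 = -1.8376

-1.84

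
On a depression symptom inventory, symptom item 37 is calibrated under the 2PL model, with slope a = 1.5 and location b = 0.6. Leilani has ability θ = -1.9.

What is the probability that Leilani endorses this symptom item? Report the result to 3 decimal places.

P(θ) = 1 / (1 + exp(−a(θ − b)))
Exponent: 1.5 × (-1.9 − 0.6) = -3.7500
1/(1 + e^{3.7500}) = 0.0230

0.023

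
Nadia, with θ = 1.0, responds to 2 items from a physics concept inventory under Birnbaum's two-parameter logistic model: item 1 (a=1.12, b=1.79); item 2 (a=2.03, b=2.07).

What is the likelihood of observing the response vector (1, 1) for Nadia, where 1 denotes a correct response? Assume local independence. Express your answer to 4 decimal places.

0.0299

P(θ) = 1 / (1 + exp(−a(θ − b)))
P_1 = 1/(1+e^{0.8848}) = 0.2922
P_2 = 1/(1+e^{2.1721}) = 0.1023
L = P_1 × P_2 = 0.2922 × 0.1023 = 0.02989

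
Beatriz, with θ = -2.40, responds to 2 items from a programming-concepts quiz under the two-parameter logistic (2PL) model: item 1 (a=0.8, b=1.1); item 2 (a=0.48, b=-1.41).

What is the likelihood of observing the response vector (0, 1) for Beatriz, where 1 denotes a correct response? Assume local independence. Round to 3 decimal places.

P(θ) = 1 / (1 + exp(−a(θ − b)))
P_1 = 1/(1+e^{2.8000}) = 0.0573
P_2 = 1/(1+e^{0.4752}) = 0.3834
L = (1−P_1) × P_2 = 0.9427 × 0.3834 = 0.36141

0.361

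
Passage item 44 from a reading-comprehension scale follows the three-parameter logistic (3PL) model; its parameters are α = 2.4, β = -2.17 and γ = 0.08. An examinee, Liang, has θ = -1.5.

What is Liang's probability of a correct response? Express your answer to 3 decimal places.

0.846

P(θ) = γ + (1 − γ) · 1 / (1 + exp(−α(θ − β)))
Exponent: 2.4 × (-1.5 − (-2.17)) = 1.6080
1/(1 + e^{-1.6080}) = 0.8331
P = 0.08 + 0.92 × 0.8331 = 0.8465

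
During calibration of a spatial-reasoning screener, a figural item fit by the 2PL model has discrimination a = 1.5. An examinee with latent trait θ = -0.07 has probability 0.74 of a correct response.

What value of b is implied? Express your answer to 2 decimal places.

P(θ) = 1 / (1 + exp(−a(θ − b)))
logit(0.74) = ln(0.74/0.26) = 1.0460
b = θ − logit/(a) = -0.07 − 1.0460/1.5000 = -0.7673

-0.77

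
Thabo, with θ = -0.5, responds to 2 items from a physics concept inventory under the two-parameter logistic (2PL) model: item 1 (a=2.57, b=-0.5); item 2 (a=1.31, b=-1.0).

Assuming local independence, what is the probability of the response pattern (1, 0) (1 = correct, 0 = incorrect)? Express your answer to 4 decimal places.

0.1709

P(θ) = 1 / (1 + exp(−a(θ − b)))
P_1 = 1/(1+e^{0.0000}) = 0.5000
P_2 = 1/(1+e^{-0.6550}) = 0.6581
L = P_1 × (1−P_2) = 0.5000 × 0.3419 = 0.17093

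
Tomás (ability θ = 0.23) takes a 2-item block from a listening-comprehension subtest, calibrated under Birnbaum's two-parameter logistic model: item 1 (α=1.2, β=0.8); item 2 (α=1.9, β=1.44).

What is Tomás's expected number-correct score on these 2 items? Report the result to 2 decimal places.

P(θ) = 1 / (1 + exp(−α(θ − β)))
P_1 = 1/(1+e^{0.6840}) = 0.3354
P_2 = 1/(1+e^{2.2990}) = 0.0912
E[score] = 0.3354 + 0.0912 = 0.4266

0.43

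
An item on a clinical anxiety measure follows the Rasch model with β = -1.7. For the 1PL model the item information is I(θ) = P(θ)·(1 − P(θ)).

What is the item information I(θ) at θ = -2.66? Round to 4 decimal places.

P = 1/(1+e^{0.9600}) = 0.2769
P(1−P) = 0.2769 × 0.7231 = 0.2002
I = P(1−P) = 0.20022

0.2002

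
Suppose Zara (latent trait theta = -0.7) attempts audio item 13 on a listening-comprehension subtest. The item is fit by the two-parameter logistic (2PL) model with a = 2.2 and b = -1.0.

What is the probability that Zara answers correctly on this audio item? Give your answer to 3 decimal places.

P(theta) = 1 / (1 + exp(−a(theta − b)))
Exponent: 2.2 × (-0.7 − (-1.0)) = 0.6600
1/(1 + e^{-0.6600}) = 0.6593

0.659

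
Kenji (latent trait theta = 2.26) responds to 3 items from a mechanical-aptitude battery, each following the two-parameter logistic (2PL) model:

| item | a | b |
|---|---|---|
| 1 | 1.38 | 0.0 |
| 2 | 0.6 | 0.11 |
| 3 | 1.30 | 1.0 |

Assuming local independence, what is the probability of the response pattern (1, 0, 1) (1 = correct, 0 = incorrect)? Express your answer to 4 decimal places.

0.1731

P(theta) = 1 / (1 + exp(−a(theta − b)))
P_1 = 1/(1+e^{-3.1188}) = 0.9577
P_2 = 1/(1+e^{-1.2900}) = 0.7841
P_3 = 1/(1+e^{-1.6380}) = 0.8373
L = P_1 × (1−P_2) × P_3 = 0.9577 × 0.2159 × 0.8373 = 0.17307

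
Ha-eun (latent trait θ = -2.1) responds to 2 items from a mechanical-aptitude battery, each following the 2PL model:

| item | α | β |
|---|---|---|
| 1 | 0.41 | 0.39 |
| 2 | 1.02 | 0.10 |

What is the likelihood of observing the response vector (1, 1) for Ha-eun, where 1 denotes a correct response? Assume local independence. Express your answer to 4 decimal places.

0.0254

P(θ) = 1 / (1 + exp(−α(θ − β)))
P_1 = 1/(1+e^{1.0209}) = 0.2649
P_2 = 1/(1+e^{2.2440}) = 0.0959
L = P_1 × P_2 = 0.2649 × 0.0959 = 0.02539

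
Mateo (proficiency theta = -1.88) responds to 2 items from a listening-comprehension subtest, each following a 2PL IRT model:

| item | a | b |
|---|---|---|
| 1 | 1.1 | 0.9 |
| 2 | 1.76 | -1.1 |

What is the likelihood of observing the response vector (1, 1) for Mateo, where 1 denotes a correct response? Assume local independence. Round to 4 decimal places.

0.0091

P(theta) = 1 / (1 + exp(−a(theta − b)))
P_1 = 1/(1+e^{3.0580}) = 0.0449
P_2 = 1/(1+e^{1.3728}) = 0.2022
L = P_1 × P_2 = 0.0449 × 0.2022 = 0.00907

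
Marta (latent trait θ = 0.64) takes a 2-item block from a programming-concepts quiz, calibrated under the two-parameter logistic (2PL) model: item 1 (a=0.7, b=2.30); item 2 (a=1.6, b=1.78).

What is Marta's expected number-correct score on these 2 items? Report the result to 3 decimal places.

0.377

P(θ) = 1 / (1 + exp(−a(θ − b)))
P_1 = 1/(1+e^{1.1620}) = 0.2383
P_2 = 1/(1+e^{1.8240}) = 0.1390
E[score] = 0.2383 + 0.1390 = 0.3773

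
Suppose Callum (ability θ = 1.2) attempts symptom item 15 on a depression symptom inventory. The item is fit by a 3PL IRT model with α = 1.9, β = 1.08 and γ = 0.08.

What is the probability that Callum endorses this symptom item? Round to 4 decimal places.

0.5922

P(θ) = γ + (1 − γ) · 1 / (1 + exp(−α(θ − β)))
Exponent: 1.9 × (1.2 − 1.08) = 0.2280
1/(1 + e^{-0.2280}) = 0.5568
P = 0.08 + 0.92 × 0.5568 = 0.5922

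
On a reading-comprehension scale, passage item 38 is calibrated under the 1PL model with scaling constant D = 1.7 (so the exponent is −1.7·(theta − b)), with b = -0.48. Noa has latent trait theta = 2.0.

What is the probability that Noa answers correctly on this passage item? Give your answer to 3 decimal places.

0.985

P(theta) = 1 / (1 + exp(−D·(theta − b)))
Exponent: 1.7 × (2.0 − (-0.48)) = 4.2160
1/(1 + e^{-4.2160}) = 0.9855
P = 0.9855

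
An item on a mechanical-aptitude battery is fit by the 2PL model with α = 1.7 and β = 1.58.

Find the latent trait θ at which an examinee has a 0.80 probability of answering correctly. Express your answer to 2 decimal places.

2.40

P(θ) = 1 / (1 + exp(−α(θ − β)))
logit = ln(0.8000/0.2000) = 1.3863
θ = β + logit/(α) = 1.58 + 1.3863/1.7000 = 2.3955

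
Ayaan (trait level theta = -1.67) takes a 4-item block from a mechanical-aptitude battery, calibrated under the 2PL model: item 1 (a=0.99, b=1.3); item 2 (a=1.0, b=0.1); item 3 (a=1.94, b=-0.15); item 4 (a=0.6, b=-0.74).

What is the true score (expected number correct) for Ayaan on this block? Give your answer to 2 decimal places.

0.61

P(theta) = 1 / (1 + exp(−a(theta − b)))
P_1 = 1/(1+e^{2.9403}) = 0.0502
P_2 = 1/(1+e^{1.7700}) = 0.1455
P_3 = 1/(1+e^{2.9488}) = 0.0498
P_4 = 1/(1+e^{0.5580}) = 0.3640
E[score] = 0.0502 + 0.1455 + 0.0498 + 0.3640 = 0.6095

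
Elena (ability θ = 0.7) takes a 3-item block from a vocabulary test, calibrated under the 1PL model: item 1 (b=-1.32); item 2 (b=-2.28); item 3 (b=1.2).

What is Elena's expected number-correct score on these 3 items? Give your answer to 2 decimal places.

P(θ) = 1 / (1 + exp(−(θ − b)))
P_1 = 1/(1+e^{-2.0200}) = 0.8829
P_2 = 1/(1+e^{-2.9800}) = 0.9517
P_3 = 1/(1+e^{0.5000}) = 0.3775
E[score] = 0.8829 + 0.9517 + 0.3775 = 2.2121

2.21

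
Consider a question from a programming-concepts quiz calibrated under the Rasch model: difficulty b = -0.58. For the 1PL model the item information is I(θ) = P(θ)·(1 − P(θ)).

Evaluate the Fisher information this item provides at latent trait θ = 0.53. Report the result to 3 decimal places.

P = 1/(1+e^{-1.1100}) = 0.7521
P(1−P) = 0.7521 × 0.2479 = 0.1864
I = P(1−P) = 0.18643

0.186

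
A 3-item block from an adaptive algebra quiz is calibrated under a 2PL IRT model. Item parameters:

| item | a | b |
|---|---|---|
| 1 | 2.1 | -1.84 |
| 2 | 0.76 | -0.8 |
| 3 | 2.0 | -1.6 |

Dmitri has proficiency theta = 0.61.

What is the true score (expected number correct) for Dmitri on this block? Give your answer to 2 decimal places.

2.73

P(theta) = 1 / (1 + exp(−a(theta − b)))
P_1 = 1/(1+e^{-5.1450}) = 0.9942
P_2 = 1/(1+e^{-1.0716}) = 0.7449
P_3 = 1/(1+e^{-4.4200}) = 0.9881
E[score] = 0.9942 + 0.7449 + 0.9881 = 2.7272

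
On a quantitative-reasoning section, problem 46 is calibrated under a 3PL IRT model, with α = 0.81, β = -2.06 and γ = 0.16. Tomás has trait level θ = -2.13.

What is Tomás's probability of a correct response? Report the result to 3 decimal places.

0.568

P(θ) = γ + (1 − γ) · 1 / (1 + exp(−α(θ − β)))
Exponent: 0.81 × (-2.13 − (-2.06)) = -0.0567
1/(1 + e^{0.0567}) = 0.4858
P = 0.16 + 0.84 × 0.4858 = 0.5681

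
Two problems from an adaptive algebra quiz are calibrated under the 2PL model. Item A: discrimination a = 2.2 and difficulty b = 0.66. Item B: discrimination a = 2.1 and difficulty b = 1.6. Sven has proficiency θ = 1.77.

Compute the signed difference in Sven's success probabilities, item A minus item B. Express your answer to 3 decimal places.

P(θ) = 1 / (1 + exp(−a(θ − b)))
P_A = 0.9200
P_B = 0.5883
P_A − P_B = 0.3317

0.332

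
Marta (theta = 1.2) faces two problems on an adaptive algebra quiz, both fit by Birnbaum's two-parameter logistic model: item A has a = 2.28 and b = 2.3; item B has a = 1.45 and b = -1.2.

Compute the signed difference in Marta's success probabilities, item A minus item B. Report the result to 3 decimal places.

-0.895

P(theta) = 1 / (1 + exp(−a(theta − b)))
P_A = 0.0753
P_B = 0.9701
P_A − P_B = -0.8948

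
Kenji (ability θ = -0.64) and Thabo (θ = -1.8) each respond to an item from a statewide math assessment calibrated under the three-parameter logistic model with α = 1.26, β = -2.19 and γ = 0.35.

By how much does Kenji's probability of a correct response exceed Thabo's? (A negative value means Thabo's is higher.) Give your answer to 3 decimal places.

0.166

P(θ) = γ + (1 − γ) · 1 / (1 + exp(−α(θ − β)))
P(Kenji) = 0.9193  [exponent 1.9530]
P(Thabo) = 0.7533  [exponent 0.4914]
Difference = 0.9193 − 0.7533 = 0.1660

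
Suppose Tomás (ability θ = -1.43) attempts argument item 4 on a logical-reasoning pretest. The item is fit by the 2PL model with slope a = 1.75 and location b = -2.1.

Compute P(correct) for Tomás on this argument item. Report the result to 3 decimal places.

P(θ) = 1 / (1 + exp(−a(θ − b)))
Exponent: 1.75 × (-1.43 − (-2.1)) = 1.1725
1/(1 + e^{-1.1725}) = 0.7636

0.764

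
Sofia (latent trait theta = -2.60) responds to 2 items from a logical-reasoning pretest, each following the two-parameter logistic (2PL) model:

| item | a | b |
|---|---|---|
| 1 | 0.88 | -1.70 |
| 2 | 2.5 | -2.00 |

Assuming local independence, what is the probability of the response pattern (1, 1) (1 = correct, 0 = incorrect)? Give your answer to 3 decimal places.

0.057

P(theta) = 1 / (1 + exp(−a(theta − b)))
P_1 = 1/(1+e^{0.7920}) = 0.3117
P_2 = 1/(1+e^{1.5000}) = 0.1824
L = P_1 × P_2 = 0.3117 × 0.1824 = 0.05687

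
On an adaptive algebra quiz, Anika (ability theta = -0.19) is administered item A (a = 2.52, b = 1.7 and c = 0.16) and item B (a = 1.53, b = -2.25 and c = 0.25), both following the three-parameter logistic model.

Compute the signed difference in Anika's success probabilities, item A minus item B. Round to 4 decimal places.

-0.8021

P(theta) = c + (1 − c) · 1 / (1 + exp(−a(theta − b)))
P_A = 0.1671
P_B = 0.9692
P_A − P_B = -0.8021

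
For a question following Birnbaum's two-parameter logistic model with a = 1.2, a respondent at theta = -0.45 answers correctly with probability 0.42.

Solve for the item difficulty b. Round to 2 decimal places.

-0.18

P(theta) = 1 / (1 + exp(−a(theta − b)))
logit(0.42) = ln(0.42/0.58) = -0.3228
b = theta − logit/(a) = -0.45 − (-0.3228)/1.2000 = -0.1810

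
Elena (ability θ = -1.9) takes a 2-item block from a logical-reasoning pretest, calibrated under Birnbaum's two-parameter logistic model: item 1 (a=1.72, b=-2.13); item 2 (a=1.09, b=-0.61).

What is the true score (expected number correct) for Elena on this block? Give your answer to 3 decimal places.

P(θ) = 1 / (1 + exp(−a(θ − b)))
P_1 = 1/(1+e^{-0.3956}) = 0.5976
P_2 = 1/(1+e^{1.4061}) = 0.1968
E[score] = 0.5976 + 0.1968 = 0.7945

0.794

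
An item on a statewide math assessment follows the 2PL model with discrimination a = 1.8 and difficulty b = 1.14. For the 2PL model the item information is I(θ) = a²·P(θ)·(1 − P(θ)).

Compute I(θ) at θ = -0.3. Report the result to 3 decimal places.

P = 1/(1+e^{2.5920}) = 0.0697
P(1−P) = 0.0697 × 0.9303 = 0.0648
I = a² × P(1−P) = 1.8² × 0.0648 = 0.20996

0.210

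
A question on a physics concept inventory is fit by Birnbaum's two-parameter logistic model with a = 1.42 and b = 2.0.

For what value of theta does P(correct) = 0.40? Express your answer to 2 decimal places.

P(theta) = 1 / (1 + exp(−a(theta − b)))
logit = ln(0.4000/0.6000) = -0.4055
theta = b + logit/(a) = 2.0 + (-0.4055)/1.4200 = 1.7145

1.71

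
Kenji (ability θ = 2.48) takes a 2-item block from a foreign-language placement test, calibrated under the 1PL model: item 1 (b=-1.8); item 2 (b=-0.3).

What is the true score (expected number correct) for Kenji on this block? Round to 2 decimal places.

P(θ) = 1 / (1 + exp(−(θ − b)))
P_1 = 1/(1+e^{-4.2800}) = 0.9863
P_2 = 1/(1+e^{-2.7800}) = 0.9416
E[score] = 0.9863 + 0.9416 = 1.9279

1.93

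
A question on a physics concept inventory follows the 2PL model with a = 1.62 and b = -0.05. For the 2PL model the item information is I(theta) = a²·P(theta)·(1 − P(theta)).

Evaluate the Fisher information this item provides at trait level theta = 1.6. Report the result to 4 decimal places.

0.1586

P = 1/(1+e^{-2.6730}) = 0.9354
P(1−P) = 0.9354 × 0.0646 = 0.0604
I = a² × P(1−P) = 1.62² × 0.0604 = 0.15855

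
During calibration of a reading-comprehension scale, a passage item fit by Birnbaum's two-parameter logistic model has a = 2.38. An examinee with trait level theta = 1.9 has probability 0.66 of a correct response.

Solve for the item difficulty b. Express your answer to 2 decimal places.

P(theta) = 1 / (1 + exp(−a(theta − b)))
logit(0.66) = ln(0.66/0.34) = 0.6633
b = theta − logit/(a) = 1.9 − 0.6633/2.3800 = 1.6213

1.62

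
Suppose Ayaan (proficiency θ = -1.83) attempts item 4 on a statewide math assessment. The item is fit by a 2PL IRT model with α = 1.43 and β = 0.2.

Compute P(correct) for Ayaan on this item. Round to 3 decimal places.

0.052

P(θ) = 1 / (1 + exp(−α(θ − β)))
Exponent: 1.43 × (-1.83 − 0.2) = -2.9029
1/(1 + e^{2.9029}) = 0.0520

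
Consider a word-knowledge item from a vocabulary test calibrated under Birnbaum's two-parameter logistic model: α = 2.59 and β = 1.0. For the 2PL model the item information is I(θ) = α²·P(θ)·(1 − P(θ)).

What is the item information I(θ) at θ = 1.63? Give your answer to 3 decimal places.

0.918

P = 1/(1+e^{-1.6317}) = 0.8364
P(1−P) = 0.8364 × 0.1636 = 0.1368
I = α² × P(1−P) = 2.59² × 0.1368 = 0.91789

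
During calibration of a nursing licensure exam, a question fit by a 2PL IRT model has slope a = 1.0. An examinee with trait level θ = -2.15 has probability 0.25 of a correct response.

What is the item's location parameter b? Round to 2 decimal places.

P(θ) = 1 / (1 + exp(−a(θ − b)))
logit(0.25) = ln(0.25/0.75) = -1.0986
b = θ − logit/(a) = -2.15 − (-1.0986)/1.0000 = -1.0514

-1.05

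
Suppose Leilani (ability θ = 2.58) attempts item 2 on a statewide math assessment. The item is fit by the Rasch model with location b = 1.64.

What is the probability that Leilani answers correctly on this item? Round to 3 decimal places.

P(θ) = 1 / (1 + exp(−(θ − b)))
Exponent: (2.58 − 1.64) = 0.9400
1/(1 + e^{-0.9400}) = 0.7191
P = 0.7191

0.719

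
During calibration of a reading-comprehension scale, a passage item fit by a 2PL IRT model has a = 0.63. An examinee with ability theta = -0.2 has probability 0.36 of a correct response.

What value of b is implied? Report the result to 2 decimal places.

P(theta) = 1 / (1 + exp(−a(theta − b)))
logit(0.36) = ln(0.36/0.64) = -0.5754
b = theta − logit/(a) = -0.2 − (-0.5754)/0.6300 = 0.7133

0.71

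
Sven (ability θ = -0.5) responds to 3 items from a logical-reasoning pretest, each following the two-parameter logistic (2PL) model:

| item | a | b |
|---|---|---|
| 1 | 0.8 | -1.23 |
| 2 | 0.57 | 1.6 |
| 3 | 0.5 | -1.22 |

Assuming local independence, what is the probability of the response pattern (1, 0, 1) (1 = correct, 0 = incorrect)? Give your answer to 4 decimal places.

P(θ) = 1 / (1 + exp(−a(θ − b)))
P_1 = 1/(1+e^{-0.5840}) = 0.6420
P_2 = 1/(1+e^{1.1970}) = 0.2320
P_3 = 1/(1+e^{-0.3600}) = 0.5890
L = P_1 × (1−P_2) × P_3 = 0.6420 × 0.7680 × 0.5890 = 0.29042

0.2904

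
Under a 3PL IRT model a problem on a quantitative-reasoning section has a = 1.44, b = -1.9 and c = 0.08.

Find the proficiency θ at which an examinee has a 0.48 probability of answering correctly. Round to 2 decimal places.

P(θ) = c + (1 − c) · 1 / (1 + exp(−a(θ − b)))
Remove guessing floor: (0.48 − 0.08)/(1 − 0.08) = 0.4348
logit = ln(0.4348/0.5652) = -0.2624
θ = b + logit/(a) = -1.9 + (-0.2624)/1.4400 = -2.0822

-2.08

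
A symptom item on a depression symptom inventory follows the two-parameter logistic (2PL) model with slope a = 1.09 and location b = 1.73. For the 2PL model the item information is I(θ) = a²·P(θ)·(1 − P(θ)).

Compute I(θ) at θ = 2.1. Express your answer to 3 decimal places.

P = 1/(1+e^{-0.4033}) = 0.5995
P(1−P) = 0.5995 × 0.4005 = 0.2401
I = a² × P(1−P) = 1.09² × 0.2401 = 0.28527

0.285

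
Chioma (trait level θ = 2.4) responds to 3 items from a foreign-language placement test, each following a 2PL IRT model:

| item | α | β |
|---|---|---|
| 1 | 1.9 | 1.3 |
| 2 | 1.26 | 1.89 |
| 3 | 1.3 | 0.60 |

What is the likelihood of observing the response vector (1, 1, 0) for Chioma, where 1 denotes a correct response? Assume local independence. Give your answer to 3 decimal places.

P(θ) = 1 / (1 + exp(−α(θ − β)))
P_1 = 1/(1+e^{-2.0900}) = 0.8899
P_2 = 1/(1+e^{-0.6426}) = 0.6553
P_3 = 1/(1+e^{-2.3400}) = 0.9121
L = P_1 × P_2 × (1−P_3) = 0.8899 × 0.6553 × 0.0879 = 0.05124

0.051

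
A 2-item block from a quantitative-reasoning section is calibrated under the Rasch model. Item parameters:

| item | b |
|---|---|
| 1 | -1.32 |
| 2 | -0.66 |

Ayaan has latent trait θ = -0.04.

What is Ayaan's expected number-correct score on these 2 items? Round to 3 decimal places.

1.433

P(θ) = 1 / (1 + exp(−(θ − b)))
P_1 = 1/(1+e^{-1.2800}) = 0.7824
P_2 = 1/(1+e^{-0.6200}) = 0.6502
E[score] = 0.7824 + 0.6502 = 1.4327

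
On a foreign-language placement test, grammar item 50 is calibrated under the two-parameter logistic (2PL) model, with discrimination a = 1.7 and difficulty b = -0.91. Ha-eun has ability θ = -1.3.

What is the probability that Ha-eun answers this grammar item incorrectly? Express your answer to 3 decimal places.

P(θ) = 1 / (1 + exp(−a(θ − b)))
Exponent: 1.7 × (-1.3 − (-0.91)) = -0.6630
1/(1 + e^{0.6630}) = 0.3401
P(incorrect) = 1 − 0.3401 = 0.6599

0.660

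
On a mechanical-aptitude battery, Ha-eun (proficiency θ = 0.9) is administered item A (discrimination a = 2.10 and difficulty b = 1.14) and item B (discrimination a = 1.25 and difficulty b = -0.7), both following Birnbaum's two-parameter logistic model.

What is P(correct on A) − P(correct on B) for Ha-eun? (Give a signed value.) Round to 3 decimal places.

P(θ) = 1 / (1 + exp(−a(θ − b)))
P_A = 0.3766
P_B = 0.8808
P_A − P_B = -0.5042

-0.504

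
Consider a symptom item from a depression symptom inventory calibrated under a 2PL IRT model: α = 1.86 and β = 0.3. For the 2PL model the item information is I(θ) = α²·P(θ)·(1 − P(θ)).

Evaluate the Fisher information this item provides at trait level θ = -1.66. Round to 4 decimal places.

0.0858

P = 1/(1+e^{3.6456}) = 0.0254
P(1−P) = 0.0254 × 0.9746 = 0.0248
I = α² × P(1−P) = 1.86² × 0.0248 = 0.08578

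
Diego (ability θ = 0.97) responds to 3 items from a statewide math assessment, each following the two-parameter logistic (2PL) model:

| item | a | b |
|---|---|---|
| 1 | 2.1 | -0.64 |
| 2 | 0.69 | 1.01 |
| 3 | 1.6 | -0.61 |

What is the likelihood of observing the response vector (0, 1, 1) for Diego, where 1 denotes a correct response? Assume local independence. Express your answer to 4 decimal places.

P(θ) = 1 / (1 + exp(−a(θ − b)))
P_1 = 1/(1+e^{-3.3810}) = 0.9671
P_2 = 1/(1+e^{0.0276}) = 0.4931
P_3 = 1/(1+e^{-2.5280}) = 0.9261
L = (1−P_1) × P_2 × P_3 = 0.0329 × 0.4931 × 0.9261 = 0.01502

0.0150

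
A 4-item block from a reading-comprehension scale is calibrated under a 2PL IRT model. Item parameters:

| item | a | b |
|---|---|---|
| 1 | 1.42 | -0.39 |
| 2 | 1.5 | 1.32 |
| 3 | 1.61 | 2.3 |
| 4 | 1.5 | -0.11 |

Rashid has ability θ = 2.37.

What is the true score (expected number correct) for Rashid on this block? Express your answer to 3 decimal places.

3.314

P(θ) = 1 / (1 + exp(−a(θ − b)))
P_1 = 1/(1+e^{-3.9192}) = 0.9805
P_2 = 1/(1+e^{-1.5750}) = 0.8285
P_3 = 1/(1+e^{-0.1127}) = 0.5281
P_4 = 1/(1+e^{-3.7200}) = 0.9763
E[score] = 0.9805 + 0.8285 + 0.5281 + 0.9763 = 3.3135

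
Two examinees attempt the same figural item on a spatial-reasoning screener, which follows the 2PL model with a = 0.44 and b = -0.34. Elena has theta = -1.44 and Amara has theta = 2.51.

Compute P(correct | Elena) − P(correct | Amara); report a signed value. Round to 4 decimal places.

-0.3967

P(theta) = 1 / (1 + exp(−a(theta − b)))
P(Elena) = 0.3813  [exponent -0.4840]
P(Amara) = 0.7780  [exponent 1.2540]
Difference = 0.3813 − 0.7780 = -0.3967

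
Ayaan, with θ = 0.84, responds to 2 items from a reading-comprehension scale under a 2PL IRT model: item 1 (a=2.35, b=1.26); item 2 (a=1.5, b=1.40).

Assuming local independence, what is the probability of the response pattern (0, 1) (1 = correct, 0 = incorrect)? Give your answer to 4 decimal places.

0.2197

P(θ) = 1 / (1 + exp(−a(θ − b)))
P_1 = 1/(1+e^{0.9870}) = 0.2715
P_2 = 1/(1+e^{0.8400}) = 0.3015
L = (1−P_1) × P_2 = 0.7285 × 0.3015 = 0.21967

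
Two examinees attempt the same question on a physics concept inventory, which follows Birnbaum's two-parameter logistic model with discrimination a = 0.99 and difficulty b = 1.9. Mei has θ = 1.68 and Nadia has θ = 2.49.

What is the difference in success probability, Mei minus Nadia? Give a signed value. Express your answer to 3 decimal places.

-0.196

P(θ) = 1 / (1 + exp(−a(θ − b)))
P(Mei) = 0.4458  [exponent -0.2178]
P(Nadia) = 0.6420  [exponent 0.5841]
Difference = 0.4458 − 0.6420 = -0.1962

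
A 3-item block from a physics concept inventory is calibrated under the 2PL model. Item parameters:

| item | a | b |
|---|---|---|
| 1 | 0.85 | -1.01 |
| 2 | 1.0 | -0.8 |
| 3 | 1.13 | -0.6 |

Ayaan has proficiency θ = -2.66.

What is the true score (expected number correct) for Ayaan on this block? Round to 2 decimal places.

0.42

P(θ) = 1 / (1 + exp(−a(θ − b)))
P_1 = 1/(1+e^{1.4025}) = 0.1974
P_2 = 1/(1+e^{1.8600}) = 0.1347
P_3 = 1/(1+e^{2.3278}) = 0.0888
E[score] = 0.1974 + 0.1347 + 0.0888 = 0.4210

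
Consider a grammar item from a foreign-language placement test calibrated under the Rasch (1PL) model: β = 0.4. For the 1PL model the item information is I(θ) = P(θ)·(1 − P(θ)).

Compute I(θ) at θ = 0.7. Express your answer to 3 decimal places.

P = 1/(1+e^{-0.3000}) = 0.5744
P(1−P) = 0.5744 × 0.4256 = 0.2445
I = P(1−P) = 0.24446

0.244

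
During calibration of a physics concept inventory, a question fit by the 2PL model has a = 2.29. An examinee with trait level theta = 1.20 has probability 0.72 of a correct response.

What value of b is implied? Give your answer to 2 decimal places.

0.79

P(theta) = 1 / (1 + exp(−a(theta − b)))
logit(0.72) = ln(0.72/0.28) = 0.9445
b = theta − logit/(a) = 1.20 − 0.9445/2.2900 = 0.7876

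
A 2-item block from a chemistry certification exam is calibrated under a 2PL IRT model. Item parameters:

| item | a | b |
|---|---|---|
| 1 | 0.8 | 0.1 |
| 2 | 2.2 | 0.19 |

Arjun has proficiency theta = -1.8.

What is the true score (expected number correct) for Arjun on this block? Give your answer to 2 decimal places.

P(theta) = 1 / (1 + exp(−a(theta − b)))
P_1 = 1/(1+e^{1.5200}) = 0.1795
P_2 = 1/(1+e^{4.3780}) = 0.0124
E[score] = 0.1795 + 0.0124 = 0.1919

0.19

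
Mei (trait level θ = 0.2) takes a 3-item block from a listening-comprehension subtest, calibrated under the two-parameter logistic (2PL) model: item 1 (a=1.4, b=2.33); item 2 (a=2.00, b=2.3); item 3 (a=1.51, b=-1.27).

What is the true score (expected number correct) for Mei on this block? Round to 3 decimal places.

0.965

P(θ) = 1 / (1 + exp(−a(θ − b)))
P_1 = 1/(1+e^{2.9820}) = 0.0482
P_2 = 1/(1+e^{4.2000}) = 0.0148
P_3 = 1/(1+e^{-2.2197}) = 0.9020
E[score] = 0.0482 + 0.0148 + 0.9020 = 0.9650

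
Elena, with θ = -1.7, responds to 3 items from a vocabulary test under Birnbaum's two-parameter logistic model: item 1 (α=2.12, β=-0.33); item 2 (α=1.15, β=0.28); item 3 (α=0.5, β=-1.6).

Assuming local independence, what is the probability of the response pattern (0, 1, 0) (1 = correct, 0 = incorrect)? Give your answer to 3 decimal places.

0.045

P(θ) = 1 / (1 + exp(−α(θ − β)))
P_1 = 1/(1+e^{2.9044}) = 0.0519
P_2 = 1/(1+e^{2.2770}) = 0.0930
P_3 = 1/(1+e^{0.0500}) = 0.4875
L = (1−P_1) × P_2 × (1−P_3) = 0.9481 × 0.0930 × 0.5125 = 0.04521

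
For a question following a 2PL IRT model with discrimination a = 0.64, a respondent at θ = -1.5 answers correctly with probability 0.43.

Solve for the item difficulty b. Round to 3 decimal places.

-1.060

P(θ) = 1 / (1 + exp(−a(θ − b)))
logit(0.43) = ln(0.43/0.57) = -0.2819
b = θ − logit/(a) = -1.5 − (-0.2819)/0.6400 = -1.0596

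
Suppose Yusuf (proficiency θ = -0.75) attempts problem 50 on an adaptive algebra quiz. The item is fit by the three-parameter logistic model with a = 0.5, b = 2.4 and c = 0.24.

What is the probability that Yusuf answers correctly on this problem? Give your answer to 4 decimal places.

P(θ) = c + (1 − c) · 1 / (1 + exp(−a(θ − b)))
Exponent: 0.5 × (-0.75 − 2.4) = -1.5750
1/(1 + e^{1.5750}) = 0.1715
P = 0.24 + 0.76 × 0.1715 = 0.3703

0.3703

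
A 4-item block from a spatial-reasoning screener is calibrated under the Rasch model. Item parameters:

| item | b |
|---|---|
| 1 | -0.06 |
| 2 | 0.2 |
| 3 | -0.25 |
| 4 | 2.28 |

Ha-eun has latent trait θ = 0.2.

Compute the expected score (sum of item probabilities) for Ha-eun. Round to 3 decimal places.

1.786

P(θ) = 1 / (1 + exp(−(θ − b)))
P_1 = 1/(1+e^{-0.2600}) = 0.5646
P_2 = 1/(1+e^{0.0000}) = 0.5000
P_3 = 1/(1+e^{-0.4500}) = 0.6106
P_4 = 1/(1+e^{2.0800}) = 0.1111
E[score] = 0.5646 + 0.5000 + 0.6106 + 0.1111 = 1.7863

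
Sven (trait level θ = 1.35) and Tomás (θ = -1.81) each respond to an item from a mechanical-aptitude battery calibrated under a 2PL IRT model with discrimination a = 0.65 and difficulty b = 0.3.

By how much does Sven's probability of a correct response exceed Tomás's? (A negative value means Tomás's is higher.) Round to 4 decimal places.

0.4619

P(θ) = 1 / (1 + exp(−a(θ − b)))
P(Sven) = 0.6643  [exponent 0.6825]
P(Tomás) = 0.2024  [exponent -1.3715]
Difference = 0.6643 − 0.2024 = 0.4619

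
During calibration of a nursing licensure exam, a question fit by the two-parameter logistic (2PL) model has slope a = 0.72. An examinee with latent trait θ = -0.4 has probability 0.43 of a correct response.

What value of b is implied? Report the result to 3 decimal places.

-0.009

P(θ) = 1 / (1 + exp(−a(θ − b)))
logit(0.43) = ln(0.43/0.57) = -0.2819
b = θ − logit/(a) = -0.4 − (-0.2819)/0.7200 = -0.0085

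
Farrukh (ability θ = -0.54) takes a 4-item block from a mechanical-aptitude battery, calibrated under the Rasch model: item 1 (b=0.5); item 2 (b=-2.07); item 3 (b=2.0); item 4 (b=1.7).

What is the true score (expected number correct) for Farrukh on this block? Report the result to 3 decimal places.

1.252

P(θ) = 1 / (1 + exp(−(θ − b)))
P_1 = 1/(1+e^{1.0400}) = 0.2611
P_2 = 1/(1+e^{-1.5300}) = 0.8220
P_3 = 1/(1+e^{2.5400}) = 0.0731
P_4 = 1/(1+e^{2.2400}) = 0.0962
E[score] = 0.2611 + 0.8220 + 0.0731 + 0.0962 = 1.2525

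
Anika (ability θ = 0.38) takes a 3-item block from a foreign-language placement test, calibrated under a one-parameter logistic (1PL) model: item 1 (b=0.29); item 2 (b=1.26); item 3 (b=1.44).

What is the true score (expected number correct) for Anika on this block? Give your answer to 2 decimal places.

1.07

P(θ) = 1 / (1 + exp(−(θ − b)))
P_1 = 1/(1+e^{-0.0900}) = 0.5225
P_2 = 1/(1+e^{0.8800}) = 0.2932
P_3 = 1/(1+e^{1.0600}) = 0.2573
E[score] = 0.5225 + 0.2932 + 0.2573 = 1.0730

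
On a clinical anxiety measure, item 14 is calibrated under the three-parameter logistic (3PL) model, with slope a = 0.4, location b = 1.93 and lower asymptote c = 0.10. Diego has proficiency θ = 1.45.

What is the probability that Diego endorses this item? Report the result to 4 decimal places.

0.5069

P(θ) = c + (1 − c) · 1 / (1 + exp(−a(θ − b)))
Exponent: 0.4 × (1.45 − 1.93) = -0.1920
1/(1 + e^{0.1920}) = 0.4521
P = 0.10 + 0.90 × 0.4521 = 0.5069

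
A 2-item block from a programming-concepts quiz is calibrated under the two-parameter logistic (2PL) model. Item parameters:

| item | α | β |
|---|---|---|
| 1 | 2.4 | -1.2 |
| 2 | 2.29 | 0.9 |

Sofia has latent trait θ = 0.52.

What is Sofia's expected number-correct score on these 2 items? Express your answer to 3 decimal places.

1.279

P(θ) = 1 / (1 + exp(−α(θ − β)))
P_1 = 1/(1+e^{-4.1280}) = 0.9841
P_2 = 1/(1+e^{0.8702}) = 0.2952
E[score] = 0.9841 + 0.2952 = 1.2794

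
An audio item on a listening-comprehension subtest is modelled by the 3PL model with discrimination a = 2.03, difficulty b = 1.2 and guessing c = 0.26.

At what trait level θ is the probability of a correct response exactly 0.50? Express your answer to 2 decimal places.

P(θ) = c + (1 − c) · 1 / (1 + exp(−a(θ − b)))
Remove guessing floor: (0.50 − 0.26)/(1 − 0.26) = 0.3243
logit = ln(0.3243/0.6757) = -0.7340
θ = b + logit/(a) = 1.2 + (-0.7340)/2.0300 = 0.8384

0.84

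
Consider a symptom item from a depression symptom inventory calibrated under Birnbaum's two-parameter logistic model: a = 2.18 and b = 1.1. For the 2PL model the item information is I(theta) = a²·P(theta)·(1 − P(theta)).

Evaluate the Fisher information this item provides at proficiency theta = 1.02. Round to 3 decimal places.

P = 1/(1+e^{0.1744}) = 0.4565
P(1−P) = 0.4565 × 0.5435 = 0.2481
I = a² × P(1−P) = 2.18² × 0.2481 = 1.17911

1.179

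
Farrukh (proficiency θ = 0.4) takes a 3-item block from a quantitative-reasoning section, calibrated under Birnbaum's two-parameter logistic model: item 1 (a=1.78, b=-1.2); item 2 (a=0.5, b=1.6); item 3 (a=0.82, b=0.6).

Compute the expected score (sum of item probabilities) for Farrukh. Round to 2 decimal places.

P(θ) = 1 / (1 + exp(−a(θ − b)))
P_1 = 1/(1+e^{-2.8480}) = 0.9452
P_2 = 1/(1+e^{0.6000}) = 0.3543
P_3 = 1/(1+e^{0.1640}) = 0.4591
E[score] = 0.9452 + 0.3543 + 0.4591 = 1.7587

1.76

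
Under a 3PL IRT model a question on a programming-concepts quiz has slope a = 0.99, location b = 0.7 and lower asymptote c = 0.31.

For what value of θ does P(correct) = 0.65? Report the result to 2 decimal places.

0.67

P(θ) = c + (1 − c) · 1 / (1 + exp(−a(θ − b)))
Remove guessing floor: (0.65 − 0.31)/(1 − 0.31) = 0.4928
logit = ln(0.4928/0.5072) = -0.0290
θ = b + logit/(a) = 0.7 + (-0.0290)/0.9900 = 0.6707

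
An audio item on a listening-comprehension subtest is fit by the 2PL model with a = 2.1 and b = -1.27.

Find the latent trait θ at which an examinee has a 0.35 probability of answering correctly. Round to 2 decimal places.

-1.56

P(θ) = 1 / (1 + exp(−a(θ − b)))
logit = ln(0.3500/0.6500) = -0.6190
θ = b + logit/(a) = -1.27 + (-0.6190)/2.1000 = -1.5648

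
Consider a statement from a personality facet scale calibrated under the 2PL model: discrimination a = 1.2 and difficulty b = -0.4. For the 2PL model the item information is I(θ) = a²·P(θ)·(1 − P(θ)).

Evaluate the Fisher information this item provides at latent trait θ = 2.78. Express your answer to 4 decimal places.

0.0304

P = 1/(1+e^{-3.8160}) = 0.9785
P(1−P) = 0.9785 × 0.0215 = 0.0211
I = a² × P(1−P) = 1.2² × 0.0211 = 0.03035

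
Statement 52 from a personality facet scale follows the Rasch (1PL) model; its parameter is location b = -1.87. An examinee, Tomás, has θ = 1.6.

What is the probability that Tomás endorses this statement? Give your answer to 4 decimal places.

0.9698

P(θ) = 1 / (1 + exp(−(θ − b)))
Exponent: (1.6 − (-1.87)) = 3.4700
1/(1 + e^{-3.4700}) = 0.9698
P = 0.9698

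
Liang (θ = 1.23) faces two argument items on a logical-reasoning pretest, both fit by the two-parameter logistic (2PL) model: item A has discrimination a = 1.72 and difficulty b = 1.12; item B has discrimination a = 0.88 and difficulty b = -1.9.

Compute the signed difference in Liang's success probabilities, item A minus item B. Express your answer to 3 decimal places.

P(θ) = 1 / (1 + exp(−a(θ − b)))
P_A = 0.5472
P_B = 0.9402
P_A − P_B = -0.3930

-0.393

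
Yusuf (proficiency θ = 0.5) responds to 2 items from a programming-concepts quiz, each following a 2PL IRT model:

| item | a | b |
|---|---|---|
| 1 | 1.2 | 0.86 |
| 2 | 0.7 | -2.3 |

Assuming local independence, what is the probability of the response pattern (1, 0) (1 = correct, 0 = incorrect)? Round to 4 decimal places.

0.0486

P(θ) = 1 / (1 + exp(−a(θ − b)))
P_1 = 1/(1+e^{0.4320}) = 0.3936
P_2 = 1/(1+e^{-1.9600}) = 0.8765
L = P_1 × (1−P_2) = 0.3936 × 0.1235 = 0.04860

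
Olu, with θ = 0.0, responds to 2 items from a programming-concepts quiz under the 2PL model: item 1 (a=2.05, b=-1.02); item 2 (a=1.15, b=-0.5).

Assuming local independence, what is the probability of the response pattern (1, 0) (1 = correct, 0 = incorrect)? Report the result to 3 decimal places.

0.320

P(θ) = 1 / (1 + exp(−a(θ − b)))
P_1 = 1/(1+e^{-2.0910}) = 0.8900
P_2 = 1/(1+e^{-0.5750}) = 0.6399
L = P_1 × (1−P_2) = 0.8900 × 0.3601 = 0.32048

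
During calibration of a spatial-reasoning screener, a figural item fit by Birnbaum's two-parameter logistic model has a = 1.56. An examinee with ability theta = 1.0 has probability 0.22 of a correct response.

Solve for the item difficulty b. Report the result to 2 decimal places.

P(theta) = 1 / (1 + exp(−a(theta − b)))
logit(0.22) = ln(0.22/0.78) = -1.2657
b = theta − logit/(a) = 1.0 − (-1.2657)/1.5600 = 1.8113

1.81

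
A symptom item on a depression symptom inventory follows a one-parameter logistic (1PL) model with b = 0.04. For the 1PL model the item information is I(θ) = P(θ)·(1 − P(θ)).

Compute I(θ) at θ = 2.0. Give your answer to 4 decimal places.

0.1082

P = 1/(1+e^{-1.9600}) = 0.8765
P(1−P) = 0.8765 × 0.1235 = 0.1082
I = P(1−P) = 0.10822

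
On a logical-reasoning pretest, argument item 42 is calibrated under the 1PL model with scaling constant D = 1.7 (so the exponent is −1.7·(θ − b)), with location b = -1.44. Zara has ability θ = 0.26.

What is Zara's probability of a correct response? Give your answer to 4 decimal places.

P(θ) = 1 / (1 + exp(−D·(θ − b)))
Exponent: 1.7 × (0.26 − (-1.44)) = 2.8900
1/(1 + e^{-2.8900}) = 0.9473
P = 0.9473

0.9473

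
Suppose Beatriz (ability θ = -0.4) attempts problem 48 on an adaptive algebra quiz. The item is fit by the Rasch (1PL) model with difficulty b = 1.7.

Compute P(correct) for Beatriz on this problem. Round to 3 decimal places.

P(θ) = 1 / (1 + exp(−(θ − b)))
Exponent: (-0.4 − 1.7) = -2.1000
1/(1 + e^{2.1000}) = 0.1091
P = 0.1091

0.109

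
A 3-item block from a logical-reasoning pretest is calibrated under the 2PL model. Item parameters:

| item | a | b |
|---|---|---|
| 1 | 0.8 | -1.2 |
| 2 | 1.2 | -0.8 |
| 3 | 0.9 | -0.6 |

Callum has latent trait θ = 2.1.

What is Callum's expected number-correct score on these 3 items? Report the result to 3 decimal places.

2.823

P(θ) = 1 / (1 + exp(−a(θ − b)))
P_1 = 1/(1+e^{-2.6400}) = 0.9334
P_2 = 1/(1+e^{-3.4800}) = 0.9701
P_3 = 1/(1+e^{-2.4300}) = 0.9191
E[score] = 0.9334 + 0.9701 + 0.9191 = 2.8226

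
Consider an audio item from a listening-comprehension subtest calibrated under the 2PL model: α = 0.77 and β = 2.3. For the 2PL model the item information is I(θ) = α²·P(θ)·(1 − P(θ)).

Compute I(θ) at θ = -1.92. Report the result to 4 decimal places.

P = 1/(1+e^{3.2494}) = 0.0373
P(1−P) = 0.0373 × 0.9627 = 0.0360
I = α² × P(1−P) = 0.77² × 0.0360 = 0.02132

0.0213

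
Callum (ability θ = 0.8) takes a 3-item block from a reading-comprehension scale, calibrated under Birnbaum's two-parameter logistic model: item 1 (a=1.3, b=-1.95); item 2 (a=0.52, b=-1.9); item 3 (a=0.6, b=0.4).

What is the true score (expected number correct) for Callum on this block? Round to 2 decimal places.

P(θ) = 1 / (1 + exp(−a(θ − b)))
P_1 = 1/(1+e^{-3.5750}) = 0.9727
P_2 = 1/(1+e^{-1.4040}) = 0.8028
P_3 = 1/(1+e^{-0.2400}) = 0.5597
E[score] = 0.9727 + 0.8028 + 0.5597 = 2.3353

2.34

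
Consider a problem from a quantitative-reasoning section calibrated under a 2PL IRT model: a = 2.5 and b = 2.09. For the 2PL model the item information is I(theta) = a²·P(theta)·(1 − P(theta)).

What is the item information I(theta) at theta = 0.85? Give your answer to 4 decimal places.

P = 1/(1+e^{3.1000}) = 0.0431
P(1−P) = 0.0431 × 0.9569 = 0.0412
I = a² × P(1−P) = 2.5² × 0.0412 = 0.25781

0.2578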